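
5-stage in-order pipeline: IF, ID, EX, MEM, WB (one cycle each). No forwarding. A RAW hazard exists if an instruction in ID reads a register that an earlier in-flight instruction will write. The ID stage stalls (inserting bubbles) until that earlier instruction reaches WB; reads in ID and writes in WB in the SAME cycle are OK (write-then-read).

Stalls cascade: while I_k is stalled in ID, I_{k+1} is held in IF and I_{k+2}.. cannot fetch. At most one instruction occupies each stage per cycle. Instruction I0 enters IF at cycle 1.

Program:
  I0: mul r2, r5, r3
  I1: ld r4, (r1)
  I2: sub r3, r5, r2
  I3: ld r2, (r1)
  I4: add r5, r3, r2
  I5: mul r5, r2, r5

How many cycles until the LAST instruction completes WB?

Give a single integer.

I0 mul r2 <- r5,r3: IF@1 ID@2 stall=0 (-) EX@3 MEM@4 WB@5
I1 ld r4 <- r1: IF@2 ID@3 stall=0 (-) EX@4 MEM@5 WB@6
I2 sub r3 <- r5,r2: IF@3 ID@4 stall=1 (RAW on I0.r2 (WB@5)) EX@6 MEM@7 WB@8
I3 ld r2 <- r1: IF@4 ID@6 stall=0 (-) EX@7 MEM@8 WB@9
I4 add r5 <- r3,r2: IF@6 ID@7 stall=2 (RAW on I3.r2 (WB@9)) EX@10 MEM@11 WB@12
I5 mul r5 <- r2,r5: IF@7 ID@10 stall=2 (RAW on I4.r5 (WB@12)) EX@13 MEM@14 WB@15

Answer: 15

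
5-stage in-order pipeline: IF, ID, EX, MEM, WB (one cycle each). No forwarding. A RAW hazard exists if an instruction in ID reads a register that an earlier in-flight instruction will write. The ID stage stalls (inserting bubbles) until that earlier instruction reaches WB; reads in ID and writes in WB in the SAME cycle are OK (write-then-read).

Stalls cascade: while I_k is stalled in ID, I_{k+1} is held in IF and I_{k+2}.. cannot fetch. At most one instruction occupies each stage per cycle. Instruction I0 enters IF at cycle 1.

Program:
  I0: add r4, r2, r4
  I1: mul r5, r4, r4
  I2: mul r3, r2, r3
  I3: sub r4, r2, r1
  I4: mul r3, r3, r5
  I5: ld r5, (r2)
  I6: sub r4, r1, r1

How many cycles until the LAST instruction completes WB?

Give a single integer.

I0 add r4 <- r2,r4: IF@1 ID@2 stall=0 (-) EX@3 MEM@4 WB@5
I1 mul r5 <- r4,r4: IF@2 ID@3 stall=2 (RAW on I0.r4 (WB@5)) EX@6 MEM@7 WB@8
I2 mul r3 <- r2,r3: IF@3 ID@6 stall=0 (-) EX@7 MEM@8 WB@9
I3 sub r4 <- r2,r1: IF@6 ID@7 stall=0 (-) EX@8 MEM@9 WB@10
I4 mul r3 <- r3,r5: IF@7 ID@8 stall=1 (RAW on I2.r3 (WB@9)) EX@10 MEM@11 WB@12
I5 ld r5 <- r2: IF@8 ID@10 stall=0 (-) EX@11 MEM@12 WB@13
I6 sub r4 <- r1,r1: IF@10 ID@11 stall=0 (-) EX@12 MEM@13 WB@14

Answer: 14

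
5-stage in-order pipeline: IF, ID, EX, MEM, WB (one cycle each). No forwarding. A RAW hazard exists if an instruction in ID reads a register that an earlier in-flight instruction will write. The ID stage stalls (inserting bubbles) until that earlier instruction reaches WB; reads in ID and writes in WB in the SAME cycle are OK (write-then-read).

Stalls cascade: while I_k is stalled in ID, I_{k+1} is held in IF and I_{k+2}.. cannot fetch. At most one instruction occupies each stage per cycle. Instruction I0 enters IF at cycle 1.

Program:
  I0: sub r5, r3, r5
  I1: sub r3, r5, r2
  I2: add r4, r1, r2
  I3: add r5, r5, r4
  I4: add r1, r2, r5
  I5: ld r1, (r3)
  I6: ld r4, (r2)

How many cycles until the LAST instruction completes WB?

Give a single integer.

I0 sub r5 <- r3,r5: IF@1 ID@2 stall=0 (-) EX@3 MEM@4 WB@5
I1 sub r3 <- r5,r2: IF@2 ID@3 stall=2 (RAW on I0.r5 (WB@5)) EX@6 MEM@7 WB@8
I2 add r4 <- r1,r2: IF@3 ID@6 stall=0 (-) EX@7 MEM@8 WB@9
I3 add r5 <- r5,r4: IF@6 ID@7 stall=2 (RAW on I2.r4 (WB@9)) EX@10 MEM@11 WB@12
I4 add r1 <- r2,r5: IF@7 ID@10 stall=2 (RAW on I3.r5 (WB@12)) EX@13 MEM@14 WB@15
I5 ld r1 <- r3: IF@10 ID@13 stall=0 (-) EX@14 MEM@15 WB@16
I6 ld r4 <- r2: IF@13 ID@14 stall=0 (-) EX@15 MEM@16 WB@17

Answer: 17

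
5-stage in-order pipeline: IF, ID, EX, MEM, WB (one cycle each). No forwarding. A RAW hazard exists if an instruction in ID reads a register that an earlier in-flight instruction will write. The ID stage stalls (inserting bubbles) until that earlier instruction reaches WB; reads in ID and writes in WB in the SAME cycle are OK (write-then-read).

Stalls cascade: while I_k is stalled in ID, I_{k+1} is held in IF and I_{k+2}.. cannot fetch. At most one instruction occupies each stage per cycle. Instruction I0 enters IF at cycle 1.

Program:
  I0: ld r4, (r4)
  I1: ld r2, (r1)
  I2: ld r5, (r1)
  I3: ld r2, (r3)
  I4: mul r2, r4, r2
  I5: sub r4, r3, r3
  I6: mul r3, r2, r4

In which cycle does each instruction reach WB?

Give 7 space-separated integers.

Answer: 5 6 7 8 11 12 15

Derivation:
I0 ld r4 <- r4: IF@1 ID@2 stall=0 (-) EX@3 MEM@4 WB@5
I1 ld r2 <- r1: IF@2 ID@3 stall=0 (-) EX@4 MEM@5 WB@6
I2 ld r5 <- r1: IF@3 ID@4 stall=0 (-) EX@5 MEM@6 WB@7
I3 ld r2 <- r3: IF@4 ID@5 stall=0 (-) EX@6 MEM@7 WB@8
I4 mul r2 <- r4,r2: IF@5 ID@6 stall=2 (RAW on I3.r2 (WB@8)) EX@9 MEM@10 WB@11
I5 sub r4 <- r3,r3: IF@6 ID@9 stall=0 (-) EX@10 MEM@11 WB@12
I6 mul r3 <- r2,r4: IF@9 ID@10 stall=2 (RAW on I5.r4 (WB@12)) EX@13 MEM@14 WB@15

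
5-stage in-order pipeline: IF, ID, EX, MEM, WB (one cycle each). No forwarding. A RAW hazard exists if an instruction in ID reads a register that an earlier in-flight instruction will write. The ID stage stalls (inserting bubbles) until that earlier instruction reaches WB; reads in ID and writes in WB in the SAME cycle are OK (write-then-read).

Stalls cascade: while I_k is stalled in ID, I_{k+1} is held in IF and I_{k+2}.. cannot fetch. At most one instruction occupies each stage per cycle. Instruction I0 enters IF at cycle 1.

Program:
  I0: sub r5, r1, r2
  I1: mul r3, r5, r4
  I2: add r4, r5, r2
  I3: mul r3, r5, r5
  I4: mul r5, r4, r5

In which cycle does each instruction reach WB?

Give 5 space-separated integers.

I0 sub r5 <- r1,r2: IF@1 ID@2 stall=0 (-) EX@3 MEM@4 WB@5
I1 mul r3 <- r5,r4: IF@2 ID@3 stall=2 (RAW on I0.r5 (WB@5)) EX@6 MEM@7 WB@8
I2 add r4 <- r5,r2: IF@3 ID@6 stall=0 (-) EX@7 MEM@8 WB@9
I3 mul r3 <- r5,r5: IF@6 ID@7 stall=0 (-) EX@8 MEM@9 WB@10
I4 mul r5 <- r4,r5: IF@7 ID@8 stall=1 (RAW on I2.r4 (WB@9)) EX@10 MEM@11 WB@12

Answer: 5 8 9 10 12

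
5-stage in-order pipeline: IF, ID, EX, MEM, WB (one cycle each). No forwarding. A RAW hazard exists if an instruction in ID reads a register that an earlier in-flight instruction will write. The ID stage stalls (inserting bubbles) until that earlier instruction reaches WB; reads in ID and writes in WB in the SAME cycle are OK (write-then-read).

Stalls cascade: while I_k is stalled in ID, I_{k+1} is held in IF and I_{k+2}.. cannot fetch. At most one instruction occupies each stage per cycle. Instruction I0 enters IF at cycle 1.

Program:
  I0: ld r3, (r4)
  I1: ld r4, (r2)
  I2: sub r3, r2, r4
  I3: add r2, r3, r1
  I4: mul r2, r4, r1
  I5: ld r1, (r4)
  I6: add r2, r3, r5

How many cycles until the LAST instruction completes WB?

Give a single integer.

Answer: 15

Derivation:
I0 ld r3 <- r4: IF@1 ID@2 stall=0 (-) EX@3 MEM@4 WB@5
I1 ld r4 <- r2: IF@2 ID@3 stall=0 (-) EX@4 MEM@5 WB@6
I2 sub r3 <- r2,r4: IF@3 ID@4 stall=2 (RAW on I1.r4 (WB@6)) EX@7 MEM@8 WB@9
I3 add r2 <- r3,r1: IF@4 ID@7 stall=2 (RAW on I2.r3 (WB@9)) EX@10 MEM@11 WB@12
I4 mul r2 <- r4,r1: IF@7 ID@10 stall=0 (-) EX@11 MEM@12 WB@13
I5 ld r1 <- r4: IF@10 ID@11 stall=0 (-) EX@12 MEM@13 WB@14
I6 add r2 <- r3,r5: IF@11 ID@12 stall=0 (-) EX@13 MEM@14 WB@15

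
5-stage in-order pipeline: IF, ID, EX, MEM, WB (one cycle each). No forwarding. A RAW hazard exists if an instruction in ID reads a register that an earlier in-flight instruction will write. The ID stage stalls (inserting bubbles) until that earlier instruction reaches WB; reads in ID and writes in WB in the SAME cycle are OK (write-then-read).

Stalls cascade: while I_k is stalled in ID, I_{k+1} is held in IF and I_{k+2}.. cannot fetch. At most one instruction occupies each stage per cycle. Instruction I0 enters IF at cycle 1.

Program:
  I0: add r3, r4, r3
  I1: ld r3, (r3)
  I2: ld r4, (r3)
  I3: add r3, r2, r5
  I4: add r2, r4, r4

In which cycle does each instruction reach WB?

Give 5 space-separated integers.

Answer: 5 8 11 12 14

Derivation:
I0 add r3 <- r4,r3: IF@1 ID@2 stall=0 (-) EX@3 MEM@4 WB@5
I1 ld r3 <- r3: IF@2 ID@3 stall=2 (RAW on I0.r3 (WB@5)) EX@6 MEM@7 WB@8
I2 ld r4 <- r3: IF@3 ID@6 stall=2 (RAW on I1.r3 (WB@8)) EX@9 MEM@10 WB@11
I3 add r3 <- r2,r5: IF@6 ID@9 stall=0 (-) EX@10 MEM@11 WB@12
I4 add r2 <- r4,r4: IF@9 ID@10 stall=1 (RAW on I2.r4 (WB@11)) EX@12 MEM@13 WB@14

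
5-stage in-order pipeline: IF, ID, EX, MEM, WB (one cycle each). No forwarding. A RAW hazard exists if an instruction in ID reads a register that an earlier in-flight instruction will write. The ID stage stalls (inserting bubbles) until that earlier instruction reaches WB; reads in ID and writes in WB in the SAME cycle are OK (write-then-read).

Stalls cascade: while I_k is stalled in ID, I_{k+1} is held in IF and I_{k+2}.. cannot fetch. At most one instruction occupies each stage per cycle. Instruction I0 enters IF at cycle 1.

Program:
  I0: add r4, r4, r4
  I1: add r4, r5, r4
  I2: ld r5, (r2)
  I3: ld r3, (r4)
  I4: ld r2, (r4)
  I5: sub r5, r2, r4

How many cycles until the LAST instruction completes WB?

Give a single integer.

I0 add r4 <- r4,r4: IF@1 ID@2 stall=0 (-) EX@3 MEM@4 WB@5
I1 add r4 <- r5,r4: IF@2 ID@3 stall=2 (RAW on I0.r4 (WB@5)) EX@6 MEM@7 WB@8
I2 ld r5 <- r2: IF@3 ID@6 stall=0 (-) EX@7 MEM@8 WB@9
I3 ld r3 <- r4: IF@6 ID@7 stall=1 (RAW on I1.r4 (WB@8)) EX@9 MEM@10 WB@11
I4 ld r2 <- r4: IF@7 ID@9 stall=0 (-) EX@10 MEM@11 WB@12
I5 sub r5 <- r2,r4: IF@9 ID@10 stall=2 (RAW on I4.r2 (WB@12)) EX@13 MEM@14 WB@15

Answer: 15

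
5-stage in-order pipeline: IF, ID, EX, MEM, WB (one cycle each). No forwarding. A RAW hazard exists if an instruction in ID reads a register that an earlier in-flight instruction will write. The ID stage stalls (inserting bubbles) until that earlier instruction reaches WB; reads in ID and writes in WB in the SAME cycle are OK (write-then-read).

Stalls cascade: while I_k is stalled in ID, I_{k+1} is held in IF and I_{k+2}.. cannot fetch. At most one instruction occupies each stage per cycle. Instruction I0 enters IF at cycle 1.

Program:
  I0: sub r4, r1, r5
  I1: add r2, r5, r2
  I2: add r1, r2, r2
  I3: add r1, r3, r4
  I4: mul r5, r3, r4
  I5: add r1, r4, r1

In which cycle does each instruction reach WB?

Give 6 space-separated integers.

I0 sub r4 <- r1,r5: IF@1 ID@2 stall=0 (-) EX@3 MEM@4 WB@5
I1 add r2 <- r5,r2: IF@2 ID@3 stall=0 (-) EX@4 MEM@5 WB@6
I2 add r1 <- r2,r2: IF@3 ID@4 stall=2 (RAW on I1.r2 (WB@6)) EX@7 MEM@8 WB@9
I3 add r1 <- r3,r4: IF@4 ID@7 stall=0 (-) EX@8 MEM@9 WB@10
I4 mul r5 <- r3,r4: IF@7 ID@8 stall=0 (-) EX@9 MEM@10 WB@11
I5 add r1 <- r4,r1: IF@8 ID@9 stall=1 (RAW on I3.r1 (WB@10)) EX@11 MEM@12 WB@13

Answer: 5 6 9 10 11 13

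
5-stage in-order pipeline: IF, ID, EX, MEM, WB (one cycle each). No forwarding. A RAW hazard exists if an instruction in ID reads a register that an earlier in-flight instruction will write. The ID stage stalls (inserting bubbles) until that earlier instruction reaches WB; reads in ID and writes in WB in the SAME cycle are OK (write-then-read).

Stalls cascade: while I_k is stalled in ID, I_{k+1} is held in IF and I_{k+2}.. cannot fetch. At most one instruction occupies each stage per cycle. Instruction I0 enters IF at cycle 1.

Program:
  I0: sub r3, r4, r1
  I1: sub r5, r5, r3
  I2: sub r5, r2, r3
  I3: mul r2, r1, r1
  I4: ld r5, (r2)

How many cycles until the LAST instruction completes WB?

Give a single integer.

Answer: 13

Derivation:
I0 sub r3 <- r4,r1: IF@1 ID@2 stall=0 (-) EX@3 MEM@4 WB@5
I1 sub r5 <- r5,r3: IF@2 ID@3 stall=2 (RAW on I0.r3 (WB@5)) EX@6 MEM@7 WB@8
I2 sub r5 <- r2,r3: IF@3 ID@6 stall=0 (-) EX@7 MEM@8 WB@9
I3 mul r2 <- r1,r1: IF@6 ID@7 stall=0 (-) EX@8 MEM@9 WB@10
I4 ld r5 <- r2: IF@7 ID@8 stall=2 (RAW on I3.r2 (WB@10)) EX@11 MEM@12 WB@13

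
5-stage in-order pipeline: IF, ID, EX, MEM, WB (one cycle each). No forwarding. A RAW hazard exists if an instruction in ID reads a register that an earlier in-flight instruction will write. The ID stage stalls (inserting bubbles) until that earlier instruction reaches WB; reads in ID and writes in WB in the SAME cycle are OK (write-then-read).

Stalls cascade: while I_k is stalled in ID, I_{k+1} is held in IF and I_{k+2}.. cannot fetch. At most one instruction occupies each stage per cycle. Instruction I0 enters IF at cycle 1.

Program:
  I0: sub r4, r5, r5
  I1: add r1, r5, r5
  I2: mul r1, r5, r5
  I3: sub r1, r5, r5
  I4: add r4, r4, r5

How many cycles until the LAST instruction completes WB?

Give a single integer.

Answer: 9

Derivation:
I0 sub r4 <- r5,r5: IF@1 ID@2 stall=0 (-) EX@3 MEM@4 WB@5
I1 add r1 <- r5,r5: IF@2 ID@3 stall=0 (-) EX@4 MEM@5 WB@6
I2 mul r1 <- r5,r5: IF@3 ID@4 stall=0 (-) EX@5 MEM@6 WB@7
I3 sub r1 <- r5,r5: IF@4 ID@5 stall=0 (-) EX@6 MEM@7 WB@8
I4 add r4 <- r4,r5: IF@5 ID@6 stall=0 (-) EX@7 MEM@8 WB@9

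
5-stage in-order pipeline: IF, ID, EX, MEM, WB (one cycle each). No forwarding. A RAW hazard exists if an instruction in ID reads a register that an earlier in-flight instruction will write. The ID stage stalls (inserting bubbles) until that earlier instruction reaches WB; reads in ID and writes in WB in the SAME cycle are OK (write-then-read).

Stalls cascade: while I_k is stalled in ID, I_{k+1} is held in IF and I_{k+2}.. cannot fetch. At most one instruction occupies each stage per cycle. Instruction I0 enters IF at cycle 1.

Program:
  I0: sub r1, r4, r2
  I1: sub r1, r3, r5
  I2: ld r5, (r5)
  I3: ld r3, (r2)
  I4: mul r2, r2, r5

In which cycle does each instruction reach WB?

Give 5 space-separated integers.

I0 sub r1 <- r4,r2: IF@1 ID@2 stall=0 (-) EX@3 MEM@4 WB@5
I1 sub r1 <- r3,r5: IF@2 ID@3 stall=0 (-) EX@4 MEM@5 WB@6
I2 ld r5 <- r5: IF@3 ID@4 stall=0 (-) EX@5 MEM@6 WB@7
I3 ld r3 <- r2: IF@4 ID@5 stall=0 (-) EX@6 MEM@7 WB@8
I4 mul r2 <- r2,r5: IF@5 ID@6 stall=1 (RAW on I2.r5 (WB@7)) EX@8 MEM@9 WB@10

Answer: 5 6 7 8 10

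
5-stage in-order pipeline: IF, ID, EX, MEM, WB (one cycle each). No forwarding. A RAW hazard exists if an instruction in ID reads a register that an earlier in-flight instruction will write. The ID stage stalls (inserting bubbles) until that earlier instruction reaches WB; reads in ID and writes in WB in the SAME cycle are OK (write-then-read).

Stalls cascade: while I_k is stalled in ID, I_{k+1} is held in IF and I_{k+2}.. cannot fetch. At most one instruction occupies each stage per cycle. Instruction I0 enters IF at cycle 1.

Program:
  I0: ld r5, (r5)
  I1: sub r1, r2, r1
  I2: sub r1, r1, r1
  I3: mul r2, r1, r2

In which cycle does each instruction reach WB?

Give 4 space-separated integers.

Answer: 5 6 9 12

Derivation:
I0 ld r5 <- r5: IF@1 ID@2 stall=0 (-) EX@3 MEM@4 WB@5
I1 sub r1 <- r2,r1: IF@2 ID@3 stall=0 (-) EX@4 MEM@5 WB@6
I2 sub r1 <- r1,r1: IF@3 ID@4 stall=2 (RAW on I1.r1 (WB@6)) EX@7 MEM@8 WB@9
I3 mul r2 <- r1,r2: IF@4 ID@7 stall=2 (RAW on I2.r1 (WB@9)) EX@10 MEM@11 WB@12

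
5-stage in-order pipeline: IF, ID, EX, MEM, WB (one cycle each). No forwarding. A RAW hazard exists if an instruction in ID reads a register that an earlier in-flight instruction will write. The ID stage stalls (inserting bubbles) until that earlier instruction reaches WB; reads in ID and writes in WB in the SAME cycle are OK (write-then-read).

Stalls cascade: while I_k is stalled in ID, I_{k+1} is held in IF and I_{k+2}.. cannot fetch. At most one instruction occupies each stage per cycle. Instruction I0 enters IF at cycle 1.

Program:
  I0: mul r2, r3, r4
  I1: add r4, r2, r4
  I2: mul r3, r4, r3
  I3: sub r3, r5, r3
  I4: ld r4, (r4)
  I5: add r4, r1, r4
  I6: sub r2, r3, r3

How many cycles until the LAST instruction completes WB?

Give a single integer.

I0 mul r2 <- r3,r4: IF@1 ID@2 stall=0 (-) EX@3 MEM@4 WB@5
I1 add r4 <- r2,r4: IF@2 ID@3 stall=2 (RAW on I0.r2 (WB@5)) EX@6 MEM@7 WB@8
I2 mul r3 <- r4,r3: IF@3 ID@6 stall=2 (RAW on I1.r4 (WB@8)) EX@9 MEM@10 WB@11
I3 sub r3 <- r5,r3: IF@6 ID@9 stall=2 (RAW on I2.r3 (WB@11)) EX@12 MEM@13 WB@14
I4 ld r4 <- r4: IF@9 ID@12 stall=0 (-) EX@13 MEM@14 WB@15
I5 add r4 <- r1,r4: IF@12 ID@13 stall=2 (RAW on I4.r4 (WB@15)) EX@16 MEM@17 WB@18
I6 sub r2 <- r3,r3: IF@13 ID@16 stall=0 (-) EX@17 MEM@18 WB@19

Answer: 19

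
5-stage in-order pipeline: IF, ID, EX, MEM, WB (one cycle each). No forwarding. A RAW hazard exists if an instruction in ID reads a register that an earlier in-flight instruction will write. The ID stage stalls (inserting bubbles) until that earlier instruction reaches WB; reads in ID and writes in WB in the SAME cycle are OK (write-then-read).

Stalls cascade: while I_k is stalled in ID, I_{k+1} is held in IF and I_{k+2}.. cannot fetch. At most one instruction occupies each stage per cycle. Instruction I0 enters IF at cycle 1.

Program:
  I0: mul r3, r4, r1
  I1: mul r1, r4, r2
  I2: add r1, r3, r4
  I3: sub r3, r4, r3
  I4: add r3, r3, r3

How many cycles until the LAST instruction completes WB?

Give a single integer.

I0 mul r3 <- r4,r1: IF@1 ID@2 stall=0 (-) EX@3 MEM@4 WB@5
I1 mul r1 <- r4,r2: IF@2 ID@3 stall=0 (-) EX@4 MEM@5 WB@6
I2 add r1 <- r3,r4: IF@3 ID@4 stall=1 (RAW on I0.r3 (WB@5)) EX@6 MEM@7 WB@8
I3 sub r3 <- r4,r3: IF@4 ID@6 stall=0 (-) EX@7 MEM@8 WB@9
I4 add r3 <- r3,r3: IF@6 ID@7 stall=2 (RAW on I3.r3 (WB@9)) EX@10 MEM@11 WB@12

Answer: 12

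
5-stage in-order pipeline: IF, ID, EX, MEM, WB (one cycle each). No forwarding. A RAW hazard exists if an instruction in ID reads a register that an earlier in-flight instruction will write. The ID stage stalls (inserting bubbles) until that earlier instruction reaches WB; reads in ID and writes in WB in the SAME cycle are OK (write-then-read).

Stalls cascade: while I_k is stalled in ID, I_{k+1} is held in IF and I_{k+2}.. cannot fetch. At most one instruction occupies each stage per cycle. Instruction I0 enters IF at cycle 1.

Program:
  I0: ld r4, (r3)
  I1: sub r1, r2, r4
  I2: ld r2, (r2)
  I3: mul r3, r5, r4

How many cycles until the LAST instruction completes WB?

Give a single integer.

Answer: 10

Derivation:
I0 ld r4 <- r3: IF@1 ID@2 stall=0 (-) EX@3 MEM@4 WB@5
I1 sub r1 <- r2,r4: IF@2 ID@3 stall=2 (RAW on I0.r4 (WB@5)) EX@6 MEM@7 WB@8
I2 ld r2 <- r2: IF@3 ID@6 stall=0 (-) EX@7 MEM@8 WB@9
I3 mul r3 <- r5,r4: IF@6 ID@7 stall=0 (-) EX@8 MEM@9 WB@10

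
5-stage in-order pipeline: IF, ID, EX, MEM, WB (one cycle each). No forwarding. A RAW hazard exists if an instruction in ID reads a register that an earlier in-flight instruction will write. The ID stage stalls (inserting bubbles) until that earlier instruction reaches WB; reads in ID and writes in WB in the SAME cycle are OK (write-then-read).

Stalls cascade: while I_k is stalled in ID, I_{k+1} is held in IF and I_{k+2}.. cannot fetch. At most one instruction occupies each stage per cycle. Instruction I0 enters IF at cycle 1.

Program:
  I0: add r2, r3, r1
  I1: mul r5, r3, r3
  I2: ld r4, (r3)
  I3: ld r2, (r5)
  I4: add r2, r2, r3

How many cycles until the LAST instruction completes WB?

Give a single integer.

I0 add r2 <- r3,r1: IF@1 ID@2 stall=0 (-) EX@3 MEM@4 WB@5
I1 mul r5 <- r3,r3: IF@2 ID@3 stall=0 (-) EX@4 MEM@5 WB@6
I2 ld r4 <- r3: IF@3 ID@4 stall=0 (-) EX@5 MEM@6 WB@7
I3 ld r2 <- r5: IF@4 ID@5 stall=1 (RAW on I1.r5 (WB@6)) EX@7 MEM@8 WB@9
I4 add r2 <- r2,r3: IF@5 ID@7 stall=2 (RAW on I3.r2 (WB@9)) EX@10 MEM@11 WB@12

Answer: 12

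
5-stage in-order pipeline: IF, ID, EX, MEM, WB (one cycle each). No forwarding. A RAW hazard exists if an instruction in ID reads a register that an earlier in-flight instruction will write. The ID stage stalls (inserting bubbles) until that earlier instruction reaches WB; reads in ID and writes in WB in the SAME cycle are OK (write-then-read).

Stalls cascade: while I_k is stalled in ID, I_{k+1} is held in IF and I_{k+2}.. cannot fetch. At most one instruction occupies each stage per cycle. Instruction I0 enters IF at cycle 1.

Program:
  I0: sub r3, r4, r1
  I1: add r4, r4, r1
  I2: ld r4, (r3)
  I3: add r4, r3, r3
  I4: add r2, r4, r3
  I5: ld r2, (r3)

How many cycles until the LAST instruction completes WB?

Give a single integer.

Answer: 13

Derivation:
I0 sub r3 <- r4,r1: IF@1 ID@2 stall=0 (-) EX@3 MEM@4 WB@5
I1 add r4 <- r4,r1: IF@2 ID@3 stall=0 (-) EX@4 MEM@5 WB@6
I2 ld r4 <- r3: IF@3 ID@4 stall=1 (RAW on I0.r3 (WB@5)) EX@6 MEM@7 WB@8
I3 add r4 <- r3,r3: IF@4 ID@6 stall=0 (-) EX@7 MEM@8 WB@9
I4 add r2 <- r4,r3: IF@6 ID@7 stall=2 (RAW on I3.r4 (WB@9)) EX@10 MEM@11 WB@12
I5 ld r2 <- r3: IF@7 ID@10 stall=0 (-) EX@11 MEM@12 WB@13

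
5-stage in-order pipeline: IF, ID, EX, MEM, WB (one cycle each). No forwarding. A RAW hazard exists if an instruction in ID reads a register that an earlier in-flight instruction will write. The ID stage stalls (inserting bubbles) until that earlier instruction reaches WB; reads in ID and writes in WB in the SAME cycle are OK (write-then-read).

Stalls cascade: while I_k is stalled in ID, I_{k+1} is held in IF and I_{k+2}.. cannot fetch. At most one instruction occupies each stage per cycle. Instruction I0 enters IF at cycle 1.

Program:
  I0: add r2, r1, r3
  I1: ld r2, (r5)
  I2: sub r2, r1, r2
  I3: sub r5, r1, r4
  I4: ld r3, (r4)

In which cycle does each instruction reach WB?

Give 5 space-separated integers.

I0 add r2 <- r1,r3: IF@1 ID@2 stall=0 (-) EX@3 MEM@4 WB@5
I1 ld r2 <- r5: IF@2 ID@3 stall=0 (-) EX@4 MEM@5 WB@6
I2 sub r2 <- r1,r2: IF@3 ID@4 stall=2 (RAW on I1.r2 (WB@6)) EX@7 MEM@8 WB@9
I3 sub r5 <- r1,r4: IF@4 ID@7 stall=0 (-) EX@8 MEM@9 WB@10
I4 ld r3 <- r4: IF@7 ID@8 stall=0 (-) EX@9 MEM@10 WB@11

Answer: 5 6 9 10 11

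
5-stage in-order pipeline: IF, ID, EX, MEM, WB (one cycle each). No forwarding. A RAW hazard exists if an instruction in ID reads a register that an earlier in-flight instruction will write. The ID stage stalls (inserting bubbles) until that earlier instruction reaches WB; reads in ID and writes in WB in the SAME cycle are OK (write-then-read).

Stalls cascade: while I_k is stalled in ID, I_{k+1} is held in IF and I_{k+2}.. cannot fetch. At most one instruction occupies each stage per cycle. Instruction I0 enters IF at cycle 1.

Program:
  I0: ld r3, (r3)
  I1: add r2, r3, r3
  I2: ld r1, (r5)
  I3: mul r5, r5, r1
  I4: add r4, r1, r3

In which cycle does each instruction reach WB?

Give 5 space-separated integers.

Answer: 5 8 9 12 13

Derivation:
I0 ld r3 <- r3: IF@1 ID@2 stall=0 (-) EX@3 MEM@4 WB@5
I1 add r2 <- r3,r3: IF@2 ID@3 stall=2 (RAW on I0.r3 (WB@5)) EX@6 MEM@7 WB@8
I2 ld r1 <- r5: IF@3 ID@6 stall=0 (-) EX@7 MEM@8 WB@9
I3 mul r5 <- r5,r1: IF@6 ID@7 stall=2 (RAW on I2.r1 (WB@9)) EX@10 MEM@11 WB@12
I4 add r4 <- r1,r3: IF@7 ID@10 stall=0 (-) EX@11 MEM@12 WB@13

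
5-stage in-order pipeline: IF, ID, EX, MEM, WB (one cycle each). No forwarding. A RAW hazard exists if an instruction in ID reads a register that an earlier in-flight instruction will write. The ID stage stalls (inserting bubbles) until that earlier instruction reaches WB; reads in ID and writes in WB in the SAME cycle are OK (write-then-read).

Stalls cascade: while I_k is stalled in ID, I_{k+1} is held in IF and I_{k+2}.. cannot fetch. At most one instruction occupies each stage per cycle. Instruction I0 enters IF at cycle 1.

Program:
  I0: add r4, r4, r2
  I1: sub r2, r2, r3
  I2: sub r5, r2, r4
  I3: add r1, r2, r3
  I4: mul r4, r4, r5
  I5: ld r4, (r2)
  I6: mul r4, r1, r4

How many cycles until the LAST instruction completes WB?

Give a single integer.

I0 add r4 <- r4,r2: IF@1 ID@2 stall=0 (-) EX@3 MEM@4 WB@5
I1 sub r2 <- r2,r3: IF@2 ID@3 stall=0 (-) EX@4 MEM@5 WB@6
I2 sub r5 <- r2,r4: IF@3 ID@4 stall=2 (RAW on I1.r2 (WB@6)) EX@7 MEM@8 WB@9
I3 add r1 <- r2,r3: IF@4 ID@7 stall=0 (-) EX@8 MEM@9 WB@10
I4 mul r4 <- r4,r5: IF@7 ID@8 stall=1 (RAW on I2.r5 (WB@9)) EX@10 MEM@11 WB@12
I5 ld r4 <- r2: IF@8 ID@10 stall=0 (-) EX@11 MEM@12 WB@13
I6 mul r4 <- r1,r4: IF@10 ID@11 stall=2 (RAW on I5.r4 (WB@13)) EX@14 MEM@15 WB@16

Answer: 16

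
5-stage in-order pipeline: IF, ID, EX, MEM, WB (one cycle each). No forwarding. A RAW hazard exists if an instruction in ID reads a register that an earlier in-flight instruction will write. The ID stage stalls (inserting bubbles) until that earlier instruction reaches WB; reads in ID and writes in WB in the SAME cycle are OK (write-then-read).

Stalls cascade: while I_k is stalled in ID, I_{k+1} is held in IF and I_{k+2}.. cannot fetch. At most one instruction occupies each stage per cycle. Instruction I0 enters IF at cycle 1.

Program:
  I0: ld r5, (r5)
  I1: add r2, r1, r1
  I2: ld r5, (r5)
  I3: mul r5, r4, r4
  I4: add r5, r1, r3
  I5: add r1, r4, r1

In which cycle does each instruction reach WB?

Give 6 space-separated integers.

Answer: 5 6 8 9 10 11

Derivation:
I0 ld r5 <- r5: IF@1 ID@2 stall=0 (-) EX@3 MEM@4 WB@5
I1 add r2 <- r1,r1: IF@2 ID@3 stall=0 (-) EX@4 MEM@5 WB@6
I2 ld r5 <- r5: IF@3 ID@4 stall=1 (RAW on I0.r5 (WB@5)) EX@6 MEM@7 WB@8
I3 mul r5 <- r4,r4: IF@4 ID@6 stall=0 (-) EX@7 MEM@8 WB@9
I4 add r5 <- r1,r3: IF@6 ID@7 stall=0 (-) EX@8 MEM@9 WB@10
I5 add r1 <- r4,r1: IF@7 ID@8 stall=0 (-) EX@9 MEM@10 WB@11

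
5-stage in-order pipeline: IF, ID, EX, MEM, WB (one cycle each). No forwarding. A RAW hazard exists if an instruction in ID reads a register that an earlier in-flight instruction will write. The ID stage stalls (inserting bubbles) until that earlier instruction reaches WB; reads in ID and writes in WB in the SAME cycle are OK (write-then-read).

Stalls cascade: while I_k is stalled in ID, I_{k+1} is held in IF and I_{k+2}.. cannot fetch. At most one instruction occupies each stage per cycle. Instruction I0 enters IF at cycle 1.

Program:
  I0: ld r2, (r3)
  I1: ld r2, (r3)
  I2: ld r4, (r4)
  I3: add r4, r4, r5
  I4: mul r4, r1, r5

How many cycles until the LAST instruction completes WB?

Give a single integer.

I0 ld r2 <- r3: IF@1 ID@2 stall=0 (-) EX@3 MEM@4 WB@5
I1 ld r2 <- r3: IF@2 ID@3 stall=0 (-) EX@4 MEM@5 WB@6
I2 ld r4 <- r4: IF@3 ID@4 stall=0 (-) EX@5 MEM@6 WB@7
I3 add r4 <- r4,r5: IF@4 ID@5 stall=2 (RAW on I2.r4 (WB@7)) EX@8 MEM@9 WB@10
I4 mul r4 <- r1,r5: IF@5 ID@8 stall=0 (-) EX@9 MEM@10 WB@11

Answer: 11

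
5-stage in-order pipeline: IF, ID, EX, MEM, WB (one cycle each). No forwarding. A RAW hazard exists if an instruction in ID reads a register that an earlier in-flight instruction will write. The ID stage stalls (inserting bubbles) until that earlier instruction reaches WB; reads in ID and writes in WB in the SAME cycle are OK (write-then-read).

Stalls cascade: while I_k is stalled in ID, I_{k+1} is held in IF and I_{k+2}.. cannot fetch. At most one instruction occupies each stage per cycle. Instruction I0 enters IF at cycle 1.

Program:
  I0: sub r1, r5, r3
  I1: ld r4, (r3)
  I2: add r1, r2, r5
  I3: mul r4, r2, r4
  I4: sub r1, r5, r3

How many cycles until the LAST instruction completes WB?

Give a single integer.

I0 sub r1 <- r5,r3: IF@1 ID@2 stall=0 (-) EX@3 MEM@4 WB@5
I1 ld r4 <- r3: IF@2 ID@3 stall=0 (-) EX@4 MEM@5 WB@6
I2 add r1 <- r2,r5: IF@3 ID@4 stall=0 (-) EX@5 MEM@6 WB@7
I3 mul r4 <- r2,r4: IF@4 ID@5 stall=1 (RAW on I1.r4 (WB@6)) EX@7 MEM@8 WB@9
I4 sub r1 <- r5,r3: IF@5 ID@7 stall=0 (-) EX@8 MEM@9 WB@10

Answer: 10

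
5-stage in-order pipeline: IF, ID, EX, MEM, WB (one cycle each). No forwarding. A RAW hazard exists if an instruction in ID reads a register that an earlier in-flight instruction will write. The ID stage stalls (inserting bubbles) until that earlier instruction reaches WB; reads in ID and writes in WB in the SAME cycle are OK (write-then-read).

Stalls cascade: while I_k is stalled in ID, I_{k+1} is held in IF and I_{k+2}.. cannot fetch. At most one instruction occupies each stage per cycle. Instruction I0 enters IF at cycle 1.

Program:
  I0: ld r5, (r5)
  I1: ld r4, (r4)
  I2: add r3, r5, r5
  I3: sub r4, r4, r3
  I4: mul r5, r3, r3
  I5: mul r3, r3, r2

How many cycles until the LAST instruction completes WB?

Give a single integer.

Answer: 13

Derivation:
I0 ld r5 <- r5: IF@1 ID@2 stall=0 (-) EX@3 MEM@4 WB@5
I1 ld r4 <- r4: IF@2 ID@3 stall=0 (-) EX@4 MEM@5 WB@6
I2 add r3 <- r5,r5: IF@3 ID@4 stall=1 (RAW on I0.r5 (WB@5)) EX@6 MEM@7 WB@8
I3 sub r4 <- r4,r3: IF@4 ID@6 stall=2 (RAW on I2.r3 (WB@8)) EX@9 MEM@10 WB@11
I4 mul r5 <- r3,r3: IF@6 ID@9 stall=0 (-) EX@10 MEM@11 WB@12
I5 mul r3 <- r3,r2: IF@9 ID@10 stall=0 (-) EX@11 MEM@12 WB@13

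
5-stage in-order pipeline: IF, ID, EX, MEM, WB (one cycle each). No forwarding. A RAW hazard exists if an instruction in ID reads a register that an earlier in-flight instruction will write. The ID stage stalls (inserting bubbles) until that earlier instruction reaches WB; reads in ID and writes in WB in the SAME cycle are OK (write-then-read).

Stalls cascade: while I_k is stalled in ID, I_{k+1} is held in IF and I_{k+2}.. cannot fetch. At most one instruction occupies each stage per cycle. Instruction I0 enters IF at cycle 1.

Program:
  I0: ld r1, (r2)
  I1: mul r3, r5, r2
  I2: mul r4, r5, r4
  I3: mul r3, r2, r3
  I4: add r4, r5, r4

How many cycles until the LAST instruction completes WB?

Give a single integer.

I0 ld r1 <- r2: IF@1 ID@2 stall=0 (-) EX@3 MEM@4 WB@5
I1 mul r3 <- r5,r2: IF@2 ID@3 stall=0 (-) EX@4 MEM@5 WB@6
I2 mul r4 <- r5,r4: IF@3 ID@4 stall=0 (-) EX@5 MEM@6 WB@7
I3 mul r3 <- r2,r3: IF@4 ID@5 stall=1 (RAW on I1.r3 (WB@6)) EX@7 MEM@8 WB@9
I4 add r4 <- r5,r4: IF@5 ID@7 stall=0 (-) EX@8 MEM@9 WB@10

Answer: 10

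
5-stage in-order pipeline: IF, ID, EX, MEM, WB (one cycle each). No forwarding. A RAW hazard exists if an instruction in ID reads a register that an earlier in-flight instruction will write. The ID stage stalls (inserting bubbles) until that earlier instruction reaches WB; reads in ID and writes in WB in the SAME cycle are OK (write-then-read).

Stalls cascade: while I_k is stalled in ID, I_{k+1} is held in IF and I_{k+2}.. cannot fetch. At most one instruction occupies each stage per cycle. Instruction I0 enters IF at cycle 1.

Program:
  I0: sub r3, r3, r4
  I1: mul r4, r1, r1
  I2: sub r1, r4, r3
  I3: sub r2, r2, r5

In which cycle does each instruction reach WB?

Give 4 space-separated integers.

I0 sub r3 <- r3,r4: IF@1 ID@2 stall=0 (-) EX@3 MEM@4 WB@5
I1 mul r4 <- r1,r1: IF@2 ID@3 stall=0 (-) EX@4 MEM@5 WB@6
I2 sub r1 <- r4,r3: IF@3 ID@4 stall=2 (RAW on I1.r4 (WB@6)) EX@7 MEM@8 WB@9
I3 sub r2 <- r2,r5: IF@4 ID@7 stall=0 (-) EX@8 MEM@9 WB@10

Answer: 5 6 9 10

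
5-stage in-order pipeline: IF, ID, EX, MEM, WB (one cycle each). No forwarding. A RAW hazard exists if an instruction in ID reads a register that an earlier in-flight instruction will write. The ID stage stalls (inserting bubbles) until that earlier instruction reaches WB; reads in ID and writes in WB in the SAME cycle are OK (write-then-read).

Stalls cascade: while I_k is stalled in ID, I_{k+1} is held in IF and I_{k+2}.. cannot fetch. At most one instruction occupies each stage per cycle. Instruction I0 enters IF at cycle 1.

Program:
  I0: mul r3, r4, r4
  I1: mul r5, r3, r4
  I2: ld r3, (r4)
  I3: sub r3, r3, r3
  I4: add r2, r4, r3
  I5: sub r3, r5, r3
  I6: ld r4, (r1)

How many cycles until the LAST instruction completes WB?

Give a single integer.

I0 mul r3 <- r4,r4: IF@1 ID@2 stall=0 (-) EX@3 MEM@4 WB@5
I1 mul r5 <- r3,r4: IF@2 ID@3 stall=2 (RAW on I0.r3 (WB@5)) EX@6 MEM@7 WB@8
I2 ld r3 <- r4: IF@3 ID@6 stall=0 (-) EX@7 MEM@8 WB@9
I3 sub r3 <- r3,r3: IF@6 ID@7 stall=2 (RAW on I2.r3 (WB@9)) EX@10 MEM@11 WB@12
I4 add r2 <- r4,r3: IF@7 ID@10 stall=2 (RAW on I3.r3 (WB@12)) EX@13 MEM@14 WB@15
I5 sub r3 <- r5,r3: IF@10 ID@13 stall=0 (-) EX@14 MEM@15 WB@16
I6 ld r4 <- r1: IF@13 ID@14 stall=0 (-) EX@15 MEM@16 WB@17

Answer: 17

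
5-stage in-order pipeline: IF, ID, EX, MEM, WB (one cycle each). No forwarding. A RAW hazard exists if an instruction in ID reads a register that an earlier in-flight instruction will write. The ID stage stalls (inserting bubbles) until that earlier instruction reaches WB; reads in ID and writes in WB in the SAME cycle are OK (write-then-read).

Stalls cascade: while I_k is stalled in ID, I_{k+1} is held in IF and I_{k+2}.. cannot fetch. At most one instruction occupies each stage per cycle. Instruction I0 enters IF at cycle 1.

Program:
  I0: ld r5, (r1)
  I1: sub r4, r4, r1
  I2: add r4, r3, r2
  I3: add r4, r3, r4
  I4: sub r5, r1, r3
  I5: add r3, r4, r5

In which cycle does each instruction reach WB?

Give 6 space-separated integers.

I0 ld r5 <- r1: IF@1 ID@2 stall=0 (-) EX@3 MEM@4 WB@5
I1 sub r4 <- r4,r1: IF@2 ID@3 stall=0 (-) EX@4 MEM@5 WB@6
I2 add r4 <- r3,r2: IF@3 ID@4 stall=0 (-) EX@5 MEM@6 WB@7
I3 add r4 <- r3,r4: IF@4 ID@5 stall=2 (RAW on I2.r4 (WB@7)) EX@8 MEM@9 WB@10
I4 sub r5 <- r1,r3: IF@5 ID@8 stall=0 (-) EX@9 MEM@10 WB@11
I5 add r3 <- r4,r5: IF@8 ID@9 stall=2 (RAW on I4.r5 (WB@11)) EX@12 MEM@13 WB@14

Answer: 5 6 7 10 11 14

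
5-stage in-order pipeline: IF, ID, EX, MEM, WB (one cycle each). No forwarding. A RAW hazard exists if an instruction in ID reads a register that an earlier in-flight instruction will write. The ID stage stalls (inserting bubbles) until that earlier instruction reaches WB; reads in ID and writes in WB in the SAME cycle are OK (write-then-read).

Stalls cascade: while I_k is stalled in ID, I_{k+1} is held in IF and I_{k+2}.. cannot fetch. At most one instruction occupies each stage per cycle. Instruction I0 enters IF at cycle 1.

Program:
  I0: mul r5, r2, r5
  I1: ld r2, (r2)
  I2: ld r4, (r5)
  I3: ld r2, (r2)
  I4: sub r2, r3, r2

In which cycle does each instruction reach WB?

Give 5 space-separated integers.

I0 mul r5 <- r2,r5: IF@1 ID@2 stall=0 (-) EX@3 MEM@4 WB@5
I1 ld r2 <- r2: IF@2 ID@3 stall=0 (-) EX@4 MEM@5 WB@6
I2 ld r4 <- r5: IF@3 ID@4 stall=1 (RAW on I0.r5 (WB@5)) EX@6 MEM@7 WB@8
I3 ld r2 <- r2: IF@4 ID@6 stall=0 (-) EX@7 MEM@8 WB@9
I4 sub r2 <- r3,r2: IF@6 ID@7 stall=2 (RAW on I3.r2 (WB@9)) EX@10 MEM@11 WB@12

Answer: 5 6 8 9 12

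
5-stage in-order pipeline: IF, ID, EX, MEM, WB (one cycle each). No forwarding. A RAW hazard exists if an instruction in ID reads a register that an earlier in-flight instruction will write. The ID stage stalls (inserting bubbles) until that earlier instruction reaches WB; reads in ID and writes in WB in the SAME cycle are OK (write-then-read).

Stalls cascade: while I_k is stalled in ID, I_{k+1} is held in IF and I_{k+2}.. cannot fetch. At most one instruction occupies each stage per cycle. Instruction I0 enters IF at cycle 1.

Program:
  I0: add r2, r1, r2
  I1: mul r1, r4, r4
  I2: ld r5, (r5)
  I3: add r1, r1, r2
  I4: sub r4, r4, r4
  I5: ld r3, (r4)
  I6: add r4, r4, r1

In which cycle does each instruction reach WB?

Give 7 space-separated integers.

Answer: 5 6 7 9 10 13 14

Derivation:
I0 add r2 <- r1,r2: IF@1 ID@2 stall=0 (-) EX@3 MEM@4 WB@5
I1 mul r1 <- r4,r4: IF@2 ID@3 stall=0 (-) EX@4 MEM@5 WB@6
I2 ld r5 <- r5: IF@3 ID@4 stall=0 (-) EX@5 MEM@6 WB@7
I3 add r1 <- r1,r2: IF@4 ID@5 stall=1 (RAW on I1.r1 (WB@6)) EX@7 MEM@8 WB@9
I4 sub r4 <- r4,r4: IF@5 ID@7 stall=0 (-) EX@8 MEM@9 WB@10
I5 ld r3 <- r4: IF@7 ID@8 stall=2 (RAW on I4.r4 (WB@10)) EX@11 MEM@12 WB@13
I6 add r4 <- r4,r1: IF@8 ID@11 stall=0 (-) EX@12 MEM@13 WB@14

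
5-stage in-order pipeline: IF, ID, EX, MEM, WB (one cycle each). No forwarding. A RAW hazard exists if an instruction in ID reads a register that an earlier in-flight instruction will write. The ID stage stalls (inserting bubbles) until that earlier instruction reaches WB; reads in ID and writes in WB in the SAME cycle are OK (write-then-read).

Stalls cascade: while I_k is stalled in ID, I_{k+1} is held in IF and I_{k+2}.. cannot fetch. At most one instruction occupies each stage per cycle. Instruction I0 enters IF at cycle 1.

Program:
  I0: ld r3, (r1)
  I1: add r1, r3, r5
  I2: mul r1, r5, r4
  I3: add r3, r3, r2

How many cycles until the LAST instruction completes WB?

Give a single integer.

I0 ld r3 <- r1: IF@1 ID@2 stall=0 (-) EX@3 MEM@4 WB@5
I1 add r1 <- r3,r5: IF@2 ID@3 stall=2 (RAW on I0.r3 (WB@5)) EX@6 MEM@7 WB@8
I2 mul r1 <- r5,r4: IF@3 ID@6 stall=0 (-) EX@7 MEM@8 WB@9
I3 add r3 <- r3,r2: IF@6 ID@7 stall=0 (-) EX@8 MEM@9 WB@10

Answer: 10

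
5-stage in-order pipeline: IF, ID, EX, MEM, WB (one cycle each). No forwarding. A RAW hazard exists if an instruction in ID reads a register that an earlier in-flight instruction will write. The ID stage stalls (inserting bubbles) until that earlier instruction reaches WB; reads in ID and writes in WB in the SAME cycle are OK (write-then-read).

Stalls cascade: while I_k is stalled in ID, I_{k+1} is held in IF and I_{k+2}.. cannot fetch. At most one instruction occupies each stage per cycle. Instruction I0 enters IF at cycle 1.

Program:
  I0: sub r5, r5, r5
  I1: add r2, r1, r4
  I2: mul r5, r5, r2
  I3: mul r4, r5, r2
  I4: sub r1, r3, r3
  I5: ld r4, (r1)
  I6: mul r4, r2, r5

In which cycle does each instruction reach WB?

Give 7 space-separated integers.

Answer: 5 6 9 12 13 16 17

Derivation:
I0 sub r5 <- r5,r5: IF@1 ID@2 stall=0 (-) EX@3 MEM@4 WB@5
I1 add r2 <- r1,r4: IF@2 ID@3 stall=0 (-) EX@4 MEM@5 WB@6
I2 mul r5 <- r5,r2: IF@3 ID@4 stall=2 (RAW on I1.r2 (WB@6)) EX@7 MEM@8 WB@9
I3 mul r4 <- r5,r2: IF@4 ID@7 stall=2 (RAW on I2.r5 (WB@9)) EX@10 MEM@11 WB@12
I4 sub r1 <- r3,r3: IF@7 ID@10 stall=0 (-) EX@11 MEM@12 WB@13
I5 ld r4 <- r1: IF@10 ID@11 stall=2 (RAW on I4.r1 (WB@13)) EX@14 MEM@15 WB@16
I6 mul r4 <- r2,r5: IF@11 ID@14 stall=0 (-) EX@15 MEM@16 WB@17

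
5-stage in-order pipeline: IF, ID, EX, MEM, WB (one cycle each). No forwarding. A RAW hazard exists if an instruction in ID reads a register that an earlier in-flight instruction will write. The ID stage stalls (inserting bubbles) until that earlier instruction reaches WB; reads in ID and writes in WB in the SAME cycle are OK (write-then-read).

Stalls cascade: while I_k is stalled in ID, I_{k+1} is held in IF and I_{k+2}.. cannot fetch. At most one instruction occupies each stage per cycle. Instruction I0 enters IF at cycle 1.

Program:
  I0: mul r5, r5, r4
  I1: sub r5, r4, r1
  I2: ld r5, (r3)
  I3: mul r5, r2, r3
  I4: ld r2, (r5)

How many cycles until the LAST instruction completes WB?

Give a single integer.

Answer: 11

Derivation:
I0 mul r5 <- r5,r4: IF@1 ID@2 stall=0 (-) EX@3 MEM@4 WB@5
I1 sub r5 <- r4,r1: IF@2 ID@3 stall=0 (-) EX@4 MEM@5 WB@6
I2 ld r5 <- r3: IF@3 ID@4 stall=0 (-) EX@5 MEM@6 WB@7
I3 mul r5 <- r2,r3: IF@4 ID@5 stall=0 (-) EX@6 MEM@7 WB@8
I4 ld r2 <- r5: IF@5 ID@6 stall=2 (RAW on I3.r5 (WB@8)) EX@9 MEM@10 WB@11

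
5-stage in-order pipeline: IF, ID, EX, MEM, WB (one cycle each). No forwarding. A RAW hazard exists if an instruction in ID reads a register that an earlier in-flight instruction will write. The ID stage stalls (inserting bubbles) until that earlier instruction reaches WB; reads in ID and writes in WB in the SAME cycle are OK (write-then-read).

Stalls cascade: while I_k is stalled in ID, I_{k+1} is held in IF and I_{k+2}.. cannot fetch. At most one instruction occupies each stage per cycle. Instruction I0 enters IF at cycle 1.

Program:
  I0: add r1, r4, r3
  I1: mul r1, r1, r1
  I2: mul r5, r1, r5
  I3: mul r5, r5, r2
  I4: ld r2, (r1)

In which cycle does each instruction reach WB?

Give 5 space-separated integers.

Answer: 5 8 11 14 15

Derivation:
I0 add r1 <- r4,r3: IF@1 ID@2 stall=0 (-) EX@3 MEM@4 WB@5
I1 mul r1 <- r1,r1: IF@2 ID@3 stall=2 (RAW on I0.r1 (WB@5)) EX@6 MEM@7 WB@8
I2 mul r5 <- r1,r5: IF@3 ID@6 stall=2 (RAW on I1.r1 (WB@8)) EX@9 MEM@10 WB@11
I3 mul r5 <- r5,r2: IF@6 ID@9 stall=2 (RAW on I2.r5 (WB@11)) EX@12 MEM@13 WB@14
I4 ld r2 <- r1: IF@9 ID@12 stall=0 (-) EX@13 MEM@14 WB@15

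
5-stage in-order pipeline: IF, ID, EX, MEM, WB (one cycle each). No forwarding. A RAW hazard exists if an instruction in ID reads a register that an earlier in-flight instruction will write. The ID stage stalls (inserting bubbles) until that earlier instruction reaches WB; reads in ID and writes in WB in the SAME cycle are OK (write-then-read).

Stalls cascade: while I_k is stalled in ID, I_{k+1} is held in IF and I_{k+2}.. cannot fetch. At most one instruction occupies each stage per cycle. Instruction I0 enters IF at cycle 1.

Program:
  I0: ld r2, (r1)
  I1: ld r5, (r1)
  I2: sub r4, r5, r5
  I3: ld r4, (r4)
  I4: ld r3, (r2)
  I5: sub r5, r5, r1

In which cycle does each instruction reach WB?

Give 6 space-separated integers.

Answer: 5 6 9 12 13 14

Derivation:
I0 ld r2 <- r1: IF@1 ID@2 stall=0 (-) EX@3 MEM@4 WB@5
I1 ld r5 <- r1: IF@2 ID@3 stall=0 (-) EX@4 MEM@5 WB@6
I2 sub r4 <- r5,r5: IF@3 ID@4 stall=2 (RAW on I1.r5 (WB@6)) EX@7 MEM@8 WB@9
I3 ld r4 <- r4: IF@4 ID@7 stall=2 (RAW on I2.r4 (WB@9)) EX@10 MEM@11 WB@12
I4 ld r3 <- r2: IF@7 ID@10 stall=0 (-) EX@11 MEM@12 WB@13
I5 sub r5 <- r5,r1: IF@10 ID@11 stall=0 (-) EX@12 MEM@13 WB@14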